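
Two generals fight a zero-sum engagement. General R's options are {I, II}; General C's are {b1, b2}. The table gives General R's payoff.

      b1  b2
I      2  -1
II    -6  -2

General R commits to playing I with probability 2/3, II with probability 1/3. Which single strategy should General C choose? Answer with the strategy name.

b2

If General C plays b1, General R's expected payoff is (2/3)·2 + (1/3)·(-6) = -2/3.
If General C plays b2, General R's expected payoff is (2/3)·(-1) + (1/3)·(-2) = -4/3.
General C minimizes General R's payoff; the smallest is -4/3, so the best response is b2.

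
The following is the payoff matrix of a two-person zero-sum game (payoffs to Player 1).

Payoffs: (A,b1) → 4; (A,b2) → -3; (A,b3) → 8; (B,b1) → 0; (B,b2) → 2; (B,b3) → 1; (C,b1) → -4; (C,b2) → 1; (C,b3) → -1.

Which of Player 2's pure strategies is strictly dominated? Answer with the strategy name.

b3

b1 holds Player 1's payoff strictly below b3 in every row: 4 < 8, 0 < 1, -4 < -1.
So b3 is strictly dominated for Player 2.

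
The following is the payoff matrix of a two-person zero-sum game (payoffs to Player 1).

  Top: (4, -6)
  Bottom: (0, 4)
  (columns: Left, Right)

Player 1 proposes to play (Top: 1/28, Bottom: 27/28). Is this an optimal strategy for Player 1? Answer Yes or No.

Against Left this mix gives (1/28)·4 + (27/28)·0 = 1/7.
Against Right this mix gives (1/28)·(-6) + (27/28)·4 = 51/14.
Player 2 will play Left, holding Player 1 to 1/7. Shifting weight toward the row that does better against Left would raise this floor (the equalizing mix achieves 8/7 against both Left and Right), so the proposed strategy is not optimal.

No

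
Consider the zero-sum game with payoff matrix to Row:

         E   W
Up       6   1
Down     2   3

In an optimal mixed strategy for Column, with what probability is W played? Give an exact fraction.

Row minima: Up → 1, Down → 2; maximin = 2.
Column maxima: E → 6, W → 3; minimax = 3.
2 ≠ 3, so there is no saddle point; optimal play is mixed.
Let Row play Up with probability p. Expected payoff against E: 6p + 2(1−p) = 4p + 2; against W: 1p + 3(1−p) = −2p + 3.
Setting these equal: 4p + 2 = −2p + 3 ⇒ 6p = 1 ⇒ p = 1/6, and the value is (4)·(1/6) + 2 = 8/3.
For Column: with q = P(E), equating Up's and Down's payoffs gives 5q + 1 = −q + 3 ⇒ q = 1/3.

2/3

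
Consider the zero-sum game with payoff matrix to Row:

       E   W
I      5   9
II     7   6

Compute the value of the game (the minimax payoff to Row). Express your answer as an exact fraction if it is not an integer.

33/5

Row minima: I → 5, II → 6; maximin = 6.
Column maxima: E → 7, W → 9; minimax = 7.
6 ≠ 7, so there is no saddle point; optimal play is mixed.
Let Row play I with probability p. Expected payoff against E: 5p + 7(1−p) = −2p + 7; against W: 9p + 6(1−p) = 3p + 6.
Setting these equal: −2p + 7 = 3p + 6 ⇒ −5p = -1 ⇒ p = 1/5, and the value is (-2)·(1/5) + 7 = 33/5.
For Column: with q = P(E), equating I's and II's payoffs gives −4q + 9 = q + 6 ⇒ q = 3/5.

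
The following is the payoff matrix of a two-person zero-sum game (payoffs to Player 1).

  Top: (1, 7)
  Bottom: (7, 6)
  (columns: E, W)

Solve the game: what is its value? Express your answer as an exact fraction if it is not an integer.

43/7

Row minima: Top → 1, Bottom → 6; maximin = 6.
Column maxima: E → 7, W → 7; minimax = 7.
6 ≠ 7, so there is no saddle point; optimal play is mixed.
Let Player 1 play Top with probability p. Expected payoff against E: 1p + 7(1−p) = −6p + 7; against W: 7p + 6(1−p) = p + 6.
Setting these equal: −6p + 7 = p + 6 ⇒ −7p = -1 ⇒ p = 1/7, and the value is (-6)·(1/7) + 7 = 43/7.
For Player 2: with q = P(E), equating Top's and Bottom's payoffs gives −6q + 7 = q + 6 ⇒ q = 1/7.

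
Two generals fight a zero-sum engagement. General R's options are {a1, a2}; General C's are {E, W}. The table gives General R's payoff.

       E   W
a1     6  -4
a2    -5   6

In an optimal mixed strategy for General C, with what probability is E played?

10/21

Row minima: a1 → -4, a2 → -5; maximin = -4.
Column maxima: E → 6, W → 6; minimax = 6.
-4 ≠ 6, so there is no saddle point; optimal play is mixed.
Let General R play a1 with probability p. Expected payoff against E: 6p + (-5)(1−p) = 11p − 5; against W: (-4)p + 6(1−p) = −10p + 6.
Setting these equal: 11p − 5 = −10p + 6 ⇒ 21p = 11 ⇒ p = 11/21, and the value is (11)·(11/21) − 5 = 16/21.
For General C: with q = P(E), equating a1's and a2's payoffs gives 10q − 4 = −11q + 6 ⇒ q = 10/21.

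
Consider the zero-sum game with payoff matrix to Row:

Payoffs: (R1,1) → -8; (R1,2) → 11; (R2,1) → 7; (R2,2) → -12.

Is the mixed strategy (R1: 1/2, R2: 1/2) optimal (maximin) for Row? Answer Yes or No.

Against 1 this mix gives (1/2)·(-8) + (1/2)·7 = -1/2.
Against 2 this mix gives (1/2)·11 + (1/2)·(-12) = -1/2.
All of Column's active replies (1, 2) yield -1/2, and no column does worse for Row. The mix makes Column indifferent and guarantees -1/2, so it is optimal.

Yes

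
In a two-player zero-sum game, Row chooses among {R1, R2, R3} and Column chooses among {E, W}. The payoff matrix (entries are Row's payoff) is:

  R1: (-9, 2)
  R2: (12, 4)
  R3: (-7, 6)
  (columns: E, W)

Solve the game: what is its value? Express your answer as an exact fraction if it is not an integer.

Row minima: R1 → -9, R2 → 4, R3 → -7; maximin = 4.
Column maxima: E → 12, W → 6; minimax = 6.
4 ≠ 6, so there is no saddle point; optimal play is mixed.
R1 is strictly dominated by R2, so Row never plays it.
On the remaining 2×2 (R2, R3 vs E, W):
Let Row play R2 with probability p. Expected payoff against E: 12p + (-7)(1−p) = 19p − 7; against W: 4p + 6(1−p) = −2p + 6.
Setting these equal: 19p − 7 = −2p + 6 ⇒ 21p = 13 ⇒ p = 13/21, and the value is (19)·(13/21) − 7 = 100/21.
For Column: with q = P(E), equating R2's and R3's payoffs gives 8q + 4 = −13q + 6 ⇒ q = 2/21.

100/21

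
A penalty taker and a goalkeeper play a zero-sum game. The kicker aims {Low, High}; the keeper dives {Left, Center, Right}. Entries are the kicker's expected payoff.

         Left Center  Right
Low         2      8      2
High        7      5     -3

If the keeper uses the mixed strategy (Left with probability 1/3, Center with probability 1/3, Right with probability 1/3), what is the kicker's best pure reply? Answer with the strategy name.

Expected payoff of Low: (1/3)·2 + (1/3)·8 + (1/3)·2 = 4.
Expected payoff of High: (1/3)·7 + (1/3)·5 + (1/3)·(-3) = 3.
The largest is 4, so the kicker's best response is Low.

Low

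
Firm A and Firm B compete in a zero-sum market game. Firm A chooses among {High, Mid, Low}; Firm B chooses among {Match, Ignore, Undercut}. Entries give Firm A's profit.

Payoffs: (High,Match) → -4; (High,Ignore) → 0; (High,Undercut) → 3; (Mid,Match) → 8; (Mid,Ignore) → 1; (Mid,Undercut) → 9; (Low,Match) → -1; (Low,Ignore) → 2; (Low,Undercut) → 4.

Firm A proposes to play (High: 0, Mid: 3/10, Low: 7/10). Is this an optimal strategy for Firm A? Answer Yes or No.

Against Match this mix gives (3/10)·8 + (7/10)·(-1) = 17/10.
Against Ignore this mix gives (3/10)·1 + (7/10)·2 = 17/10.
Against Undercut this mix gives (3/10)·9 + (7/10)·4 = 11/2.
All of Firm B's active replies (Match, Ignore) yield 17/10, and no column does worse for Firm A. The mix makes Firm B indifferent and guarantees 17/10, so it is optimal.

Yes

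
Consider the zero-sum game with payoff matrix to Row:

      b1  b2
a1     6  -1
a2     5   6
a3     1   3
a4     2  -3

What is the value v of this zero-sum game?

41/8

Row minima: a1 → -1, a2 → 5, a3 → 1, a4 → -3; maximin = 5.
Column maxima: b1 → 6, b2 → 6; minimax = 6.
5 ≠ 6, so there is no saddle point; optimal play is mixed.
a3 is strictly dominated by a2, so Row never plays it.
a4 is strictly dominated by a1, so Row never plays it.
On the remaining 2×2 (a1, a2 vs b1, b2):
Let Row play a1 with probability p. Expected payoff against b1: 6p + 5(1−p) = p + 5; against b2: (-1)p + 6(1−p) = −7p + 6.
Setting these equal: p + 5 = −7p + 6 ⇒ 8p = 1 ⇒ p = 1/8, and the value is (1)·(1/8) + 5 = 41/8.
For Column: with q = P(b1), equating a1's and a2's payoffs gives 7q − 1 = −q + 6 ⇒ q = 7/8.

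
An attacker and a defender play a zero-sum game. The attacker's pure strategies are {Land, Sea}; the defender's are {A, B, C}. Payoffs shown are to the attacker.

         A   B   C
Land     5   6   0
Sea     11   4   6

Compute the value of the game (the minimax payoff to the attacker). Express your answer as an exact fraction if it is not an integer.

9/2

Row minima: Land → 0, Sea → 4; maximin = 4.
Column maxima: A → 11, B → 6, C → 6; minimax = 6.
4 ≠ 6, so there is no saddle point; optimal play is mixed.
A is strictly dominated by C (it gives the attacker strictly more in every row), so the defender never plays it.
On the remaining 2×2 (Land, Sea vs B, C):
Let the attacker play Land with probability p. Expected payoff against B: 6p + 4(1−p) = 2p + 4; against C: 0p + 6(1−p) = −6p + 6.
Setting these equal: 2p + 4 = −6p + 6 ⇒ 8p = 2 ⇒ p = 1/4, and the value is (2)·(1/4) + 4 = 9/2.
For the defender: with q = P(B), equating Land's and Sea's payoffs gives 6q = −2q + 6 ⇒ q = 3/4.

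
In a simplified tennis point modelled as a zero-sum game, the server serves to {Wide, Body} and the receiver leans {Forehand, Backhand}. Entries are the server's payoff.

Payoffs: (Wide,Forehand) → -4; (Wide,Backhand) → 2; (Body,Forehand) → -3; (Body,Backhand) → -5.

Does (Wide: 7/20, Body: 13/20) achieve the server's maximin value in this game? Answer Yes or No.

No

Against Forehand this mix gives (7/20)·(-4) + (13/20)·(-3) = -67/20.
Against Backhand this mix gives (7/20)·2 + (13/20)·(-5) = -51/20.
The receiver will play Forehand, holding the server to -67/20. Shifting weight toward the row that does better against Forehand would raise this floor (the equalizing mix achieves -13/4 against both Forehand and Backhand), so the proposed strategy is not optimal.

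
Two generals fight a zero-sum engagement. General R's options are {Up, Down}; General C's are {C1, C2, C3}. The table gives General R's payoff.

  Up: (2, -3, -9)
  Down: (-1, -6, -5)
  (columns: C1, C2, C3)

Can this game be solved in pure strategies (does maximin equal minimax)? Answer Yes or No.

Row minima: Up → -9, Down → -6; maximin = -6.
Column maxima: C1 → 2, C2 → -3, C3 → -5; minimax = -5.
-6 ≠ -5, so no pure-strategy equilibrium exists.

No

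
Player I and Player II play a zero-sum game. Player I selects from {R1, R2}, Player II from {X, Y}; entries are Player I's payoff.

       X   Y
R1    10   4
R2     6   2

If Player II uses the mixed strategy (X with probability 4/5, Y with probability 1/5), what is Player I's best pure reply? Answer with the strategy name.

Expected payoff of R1: (4/5)·10 + (1/5)·4 = 44/5.
Expected payoff of R2: (4/5)·6 + (1/5)·2 = 26/5.
The largest is 44/5, so Player I's best response is R1.

R1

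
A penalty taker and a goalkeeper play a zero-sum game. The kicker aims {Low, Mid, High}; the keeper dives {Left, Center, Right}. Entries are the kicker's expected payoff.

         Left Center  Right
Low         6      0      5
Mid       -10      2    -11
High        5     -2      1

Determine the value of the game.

5/9

Row minima: Low → 0, Mid → -11, High → -2; maximin = 0.
Column maxima: Left → 6, Center → 2, Right → 5; minimax = 2.
0 ≠ 2, so there is no saddle point; optimal play is mixed.
High is strictly dominated by Low, so the kicker never plays it.
Left is strictly dominated by Right (it gives the kicker strictly more in every row), so the keeper never plays it.
On the remaining 2×2 (Low, Mid vs Center, Right):
Let the kicker play Low with probability p. Expected payoff against Center: 0p + 2(1−p) = −2p + 2; against Right: 5p + (-11)(1−p) = 16p − 11.
Setting these equal: −2p + 2 = 16p − 11 ⇒ −18p = -13 ⇒ p = 13/18, and the value is (-2)·(13/18) + 2 = 5/9.
For the keeper: with q = P(Center), equating Low's and Mid's payoffs gives −5q + 5 = 13q − 11 ⇒ q = 8/9.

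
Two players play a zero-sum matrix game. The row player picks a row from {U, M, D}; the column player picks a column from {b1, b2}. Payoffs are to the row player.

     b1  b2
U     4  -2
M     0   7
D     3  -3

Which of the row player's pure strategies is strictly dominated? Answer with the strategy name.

D

U gives a strictly higher payoff than D against every column: 4 > 3, -2 > -3.
So D is strictly dominated and the row player never plays it.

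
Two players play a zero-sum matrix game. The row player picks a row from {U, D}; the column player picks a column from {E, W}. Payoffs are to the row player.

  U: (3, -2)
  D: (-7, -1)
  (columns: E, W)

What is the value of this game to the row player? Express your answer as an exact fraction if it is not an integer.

-17/11

Row minima: U → -2, D → -7; maximin = -2.
Column maxima: E → 3, W → -1; minimax = -1.
-2 ≠ -1, so there is no saddle point; optimal play is mixed.
Let the row player play U with probability p. Expected payoff against E: 3p + (-7)(1−p) = 10p − 7; against W: (-2)p + (-1)(1−p) = −p − 1.
Setting these equal: 10p − 7 = −p − 1 ⇒ 11p = 6 ⇒ p = 6/11, and the value is (10)·(6/11) − 7 = -17/11.
For the column player: with q = P(E), equating U's and D's payoffs gives 5q − 2 = −6q − 1 ⇒ q = 1/11.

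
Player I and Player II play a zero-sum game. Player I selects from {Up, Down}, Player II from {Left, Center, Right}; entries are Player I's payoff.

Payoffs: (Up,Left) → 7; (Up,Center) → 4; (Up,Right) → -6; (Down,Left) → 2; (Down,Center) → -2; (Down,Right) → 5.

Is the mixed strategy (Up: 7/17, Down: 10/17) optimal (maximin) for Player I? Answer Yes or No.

Yes

Against Left this mix gives (7/17)·7 + (10/17)·2 = 69/17.
Against Center this mix gives (7/17)·4 + (10/17)·(-2) = 8/17.
Against Right this mix gives (7/17)·(-6) + (10/17)·5 = 8/17.
All of Player II's active replies (Center, Right) yield 8/17, and no column does worse for Player I. The mix makes Player II indifferent and guarantees 8/17, so it is optimal.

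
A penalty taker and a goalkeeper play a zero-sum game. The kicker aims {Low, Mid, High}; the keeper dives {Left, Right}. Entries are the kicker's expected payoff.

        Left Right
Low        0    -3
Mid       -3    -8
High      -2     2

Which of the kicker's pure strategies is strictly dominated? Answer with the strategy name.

Mid

Low gives a strictly higher payoff than Mid against every column: 0 > -3, -3 > -8.
So Mid is strictly dominated and the kicker never plays it.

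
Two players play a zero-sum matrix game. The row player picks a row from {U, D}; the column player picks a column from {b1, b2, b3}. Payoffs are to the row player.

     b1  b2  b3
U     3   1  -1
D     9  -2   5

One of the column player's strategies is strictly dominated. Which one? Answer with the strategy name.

b1

b2 holds the row player's payoff strictly below b1 in every row: 1 < 3, -2 < 9.
So b1 is strictly dominated for the column player.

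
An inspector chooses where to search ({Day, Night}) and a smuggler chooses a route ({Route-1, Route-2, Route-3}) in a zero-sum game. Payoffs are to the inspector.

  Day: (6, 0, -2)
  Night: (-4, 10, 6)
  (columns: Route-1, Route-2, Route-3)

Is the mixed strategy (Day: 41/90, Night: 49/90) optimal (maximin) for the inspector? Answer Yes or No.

No

Against Route-1 this mix gives (41/90)·6 + (49/90)·(-4) = 5/9.
Against Route-2 this mix gives (41/90)·0 + (49/90)·10 = 49/9.
Against Route-3 this mix gives (41/90)·(-2) + (49/90)·6 = 106/45.
The smuggler will play Route-1, holding the inspector to 5/9. Shifting weight toward the row that does better against Route-1 would raise this floor (the equalizing mix achieves 14/9 against both Route-1 and Route-3), so the proposed strategy is not optimal.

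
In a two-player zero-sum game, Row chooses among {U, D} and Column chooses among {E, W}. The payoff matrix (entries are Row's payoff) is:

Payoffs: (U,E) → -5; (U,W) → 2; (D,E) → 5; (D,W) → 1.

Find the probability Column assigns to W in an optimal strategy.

10/11

Row minima: U → -5, D → 1; maximin = 1.
Column maxima: E → 5, W → 2; minimax = 2.
1 ≠ 2, so there is no saddle point; optimal play is mixed.
Let Row play U with probability p. Expected payoff against E: (-5)p + 5(1−p) = −10p + 5; against W: 2p + 1(1−p) = p + 1.
Setting these equal: −10p + 5 = p + 1 ⇒ −11p = -4 ⇒ p = 4/11, and the value is (-10)·(4/11) + 5 = 15/11.
For Column: with q = P(E), equating U's and D's payoffs gives −7q + 2 = 4q + 1 ⇒ q = 1/11.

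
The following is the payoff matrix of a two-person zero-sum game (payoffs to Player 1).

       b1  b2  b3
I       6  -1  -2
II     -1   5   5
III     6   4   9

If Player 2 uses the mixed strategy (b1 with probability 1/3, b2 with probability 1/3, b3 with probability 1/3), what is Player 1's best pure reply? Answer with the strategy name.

Expected payoff of I: (1/3)·6 + (1/3)·(-1) + (1/3)·(-2) = 1.
Expected payoff of II: (1/3)·(-1) + (1/3)·5 + (1/3)·5 = 3.
Expected payoff of III: (1/3)·6 + (1/3)·4 + (1/3)·9 = 19/3.
The largest is 19/3, so Player 1's best response is III.

III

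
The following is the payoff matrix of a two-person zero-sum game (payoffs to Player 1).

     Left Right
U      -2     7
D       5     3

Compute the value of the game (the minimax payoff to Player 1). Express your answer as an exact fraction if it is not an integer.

Row minima: U → -2, D → 3; maximin = 3.
Column maxima: Left → 5, Right → 7; minimax = 5.
3 ≠ 5, so there is no saddle point; optimal play is mixed.
Let Player 1 play U with probability p. Expected payoff against Left: (-2)p + 5(1−p) = −7p + 5; against Right: 7p + 3(1−p) = 4p + 3.
Setting these equal: −7p + 5 = 4p + 3 ⇒ −11p = -2 ⇒ p = 2/11, and the value is (-7)·(2/11) + 5 = 41/11.
For Player 2: with q = P(Left), equating U's and D's payoffs gives −9q + 7 = 2q + 3 ⇒ q = 4/11.

41/11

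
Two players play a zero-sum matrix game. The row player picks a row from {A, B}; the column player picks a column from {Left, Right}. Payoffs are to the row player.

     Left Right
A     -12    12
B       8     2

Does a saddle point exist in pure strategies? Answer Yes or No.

Row minima: A → -12, B → 2; maximin = 2.
Column maxima: Left → 8, Right → 12; minimax = 8.
2 ≠ 8, so no pure-strategy equilibrium exists.

No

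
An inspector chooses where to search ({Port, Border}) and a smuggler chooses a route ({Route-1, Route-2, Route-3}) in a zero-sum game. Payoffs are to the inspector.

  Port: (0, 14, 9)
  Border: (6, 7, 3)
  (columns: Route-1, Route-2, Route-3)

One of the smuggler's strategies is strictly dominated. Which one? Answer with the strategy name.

Route-1 holds the inspector's payoff strictly below Route-2 in every row: 0 < 14, 6 < 7.
So Route-2 is strictly dominated for the smuggler.

Route-2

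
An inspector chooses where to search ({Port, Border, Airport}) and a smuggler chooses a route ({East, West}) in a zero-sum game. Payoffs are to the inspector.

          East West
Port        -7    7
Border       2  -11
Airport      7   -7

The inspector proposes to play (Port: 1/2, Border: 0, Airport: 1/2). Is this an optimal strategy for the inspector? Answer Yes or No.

Yes

Against East this mix gives (1/2)·(-7) + (1/2)·7 = 0.
Against West this mix gives (1/2)·7 + (1/2)·(-7) = 0.
All of the smuggler's active replies (East, West) yield 0, and no column does worse for the inspector. The mix makes the smuggler indifferent and guarantees 0, so it is optimal.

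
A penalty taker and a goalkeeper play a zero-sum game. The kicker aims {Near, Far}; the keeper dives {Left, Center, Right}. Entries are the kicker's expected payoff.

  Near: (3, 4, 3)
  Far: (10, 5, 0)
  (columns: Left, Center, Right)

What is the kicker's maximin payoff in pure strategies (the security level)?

Row minima: Near → 3, Far → 0.
The best of these is 3.

3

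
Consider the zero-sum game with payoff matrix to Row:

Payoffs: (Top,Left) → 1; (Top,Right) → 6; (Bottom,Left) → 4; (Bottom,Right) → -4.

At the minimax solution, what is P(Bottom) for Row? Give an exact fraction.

5/13

Row minima: Top → 1, Bottom → -4; maximin = 1.
Column maxima: Left → 4, Right → 6; minimax = 4.
1 ≠ 4, so there is no saddle point; optimal play is mixed.
Let Row play Top with probability p. Expected payoff against Left: 1p + 4(1−p) = −3p + 4; against Right: 6p + (-4)(1−p) = 10p − 4.
Setting these equal: −3p + 4 = 10p − 4 ⇒ −13p = -8 ⇒ p = 8/13, and the value is (-3)·(8/13) + 4 = 28/13.
For Column: with q = P(Left), equating Top's and Bottom's payoffs gives −5q + 6 = 8q − 4 ⇒ q = 10/13.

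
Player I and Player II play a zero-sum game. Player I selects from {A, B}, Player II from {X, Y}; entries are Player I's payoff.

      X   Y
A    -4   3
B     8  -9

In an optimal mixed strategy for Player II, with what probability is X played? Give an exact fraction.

1/2

Row minima: A → -4, B → -9; maximin = -4.
Column maxima: X → 8, Y → 3; minimax = 3.
-4 ≠ 3, so there is no saddle point; optimal play is mixed.
Let Player I play A with probability p. Expected payoff against X: (-4)p + 8(1−p) = −12p + 8; against Y: 3p + (-9)(1−p) = 12p − 9.
Setting these equal: −12p + 8 = 12p − 9 ⇒ −24p = -17 ⇒ p = 17/24, and the value is (-12)·(17/24) + 8 = -1/2.
For Player II: with q = P(X), equating A's and B's payoffs gives −7q + 3 = 17q − 9 ⇒ q = 1/2.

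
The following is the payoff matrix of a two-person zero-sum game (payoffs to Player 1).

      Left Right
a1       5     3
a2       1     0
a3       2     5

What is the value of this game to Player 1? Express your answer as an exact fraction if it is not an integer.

19/5

Row minima: a1 → 3, a2 → 0, a3 → 2; maximin = 3.
Column maxima: Left → 5, Right → 5; minimax = 5.
3 ≠ 5, so there is no saddle point; optimal play is mixed.
a2 is strictly dominated by a1, so Player 1 never plays it.
On the remaining 2×2 (a1, a3 vs Left, Right):
Let Player 1 play a1 with probability p. Expected payoff against Left: 5p + 2(1−p) = 3p + 2; against Right: 3p + 5(1−p) = −2p + 5.
Setting these equal: 3p + 2 = −2p + 5 ⇒ 5p = 3 ⇒ p = 3/5, and the value is (3)·(3/5) + 2 = 19/5.
For Player 2: with q = P(Left), equating a1's and a3's payoffs gives 2q + 3 = −3q + 5 ⇒ q = 2/5.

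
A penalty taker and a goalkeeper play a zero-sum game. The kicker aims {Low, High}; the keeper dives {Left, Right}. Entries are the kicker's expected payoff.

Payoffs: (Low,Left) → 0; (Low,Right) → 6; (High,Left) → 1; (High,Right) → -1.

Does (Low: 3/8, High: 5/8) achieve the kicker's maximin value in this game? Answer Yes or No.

Against Left this mix gives (3/8)·0 + (5/8)·1 = 5/8.
Against Right this mix gives (3/8)·6 + (5/8)·(-1) = 13/8.
The keeper will play Left, holding the kicker to 5/8. Shifting weight toward the row that does better against Left would raise this floor (the equalizing mix achieves 3/4 against both Left and Right), so the proposed strategy is not optimal.

No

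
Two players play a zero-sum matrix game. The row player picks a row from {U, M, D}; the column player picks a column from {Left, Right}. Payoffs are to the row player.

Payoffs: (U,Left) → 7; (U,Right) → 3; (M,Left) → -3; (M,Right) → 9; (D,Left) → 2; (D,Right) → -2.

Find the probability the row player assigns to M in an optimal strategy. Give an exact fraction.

1/4

Row minima: U → 3, M → -3, D → -2; maximin = 3.
Column maxima: Left → 7, Right → 9; minimax = 7.
3 ≠ 7, so there is no saddle point; optimal play is mixed.
D is strictly dominated by U, so the row player never plays it.
On the remaining 2×2 (U, M vs Left, Right):
Let the row player play U with probability p. Expected payoff against Left: 7p + (-3)(1−p) = 10p − 3; against Right: 3p + 9(1−p) = −6p + 9.
Setting these equal: 10p − 3 = −6p + 9 ⇒ 16p = 12 ⇒ p = 3/4, and the value is (10)·(3/4) − 3 = 9/2.
For the column player: with q = P(Left), equating U's and M's payoffs gives 4q + 3 = −12q + 9 ⇒ q = 3/8.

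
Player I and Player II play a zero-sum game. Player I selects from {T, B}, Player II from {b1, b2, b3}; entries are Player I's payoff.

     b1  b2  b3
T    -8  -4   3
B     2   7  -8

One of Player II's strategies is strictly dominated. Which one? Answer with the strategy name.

b2

b1 holds Player I's payoff strictly below b2 in every row: -8 < -4, 2 < 7.
So b2 is strictly dominated for Player II.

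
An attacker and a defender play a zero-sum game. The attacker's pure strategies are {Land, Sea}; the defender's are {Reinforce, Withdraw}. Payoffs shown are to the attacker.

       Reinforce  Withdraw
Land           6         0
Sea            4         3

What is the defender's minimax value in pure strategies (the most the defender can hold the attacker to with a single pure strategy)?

3

Column maxima: Reinforce → 6, Withdraw → 3.
The smallest of these is 3.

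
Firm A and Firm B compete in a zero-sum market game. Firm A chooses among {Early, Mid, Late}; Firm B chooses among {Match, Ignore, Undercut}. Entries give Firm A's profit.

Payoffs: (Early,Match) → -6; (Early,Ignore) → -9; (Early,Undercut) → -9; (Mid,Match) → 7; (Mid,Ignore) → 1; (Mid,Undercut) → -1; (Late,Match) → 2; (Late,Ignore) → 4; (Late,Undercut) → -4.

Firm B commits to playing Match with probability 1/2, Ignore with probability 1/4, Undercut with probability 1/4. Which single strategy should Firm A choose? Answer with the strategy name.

Expected payoff of Early: (1/2)·(-6) + (1/4)·(-9) + (1/4)·(-9) = -15/2.
Expected payoff of Mid: (1/2)·7 + (1/4)·1 + (1/4)·(-1) = 7/2.
Expected payoff of Late: (1/2)·2 + (1/4)·4 + (1/4)·(-4) = 1.
The largest is 7/2, so Firm A's best response is Mid.

Mid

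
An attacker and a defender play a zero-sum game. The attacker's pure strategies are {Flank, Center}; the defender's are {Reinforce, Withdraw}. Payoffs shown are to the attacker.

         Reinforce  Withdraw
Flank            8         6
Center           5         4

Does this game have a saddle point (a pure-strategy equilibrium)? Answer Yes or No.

Yes

Row minima: Flank → 6, Center → 4; maximin = 6.
Column maxima: Reinforce → 8, Withdraw → 6; minimax = 6.
maximin = minimax = 6, so a saddle point exists.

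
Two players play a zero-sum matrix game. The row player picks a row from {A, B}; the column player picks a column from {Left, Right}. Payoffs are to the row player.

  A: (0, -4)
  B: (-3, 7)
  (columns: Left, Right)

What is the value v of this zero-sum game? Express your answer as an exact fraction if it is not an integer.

Row minima: A → -4, B → -3; maximin = -3.
Column maxima: Left → 0, Right → 7; minimax = 0.
-3 ≠ 0, so there is no saddle point; optimal play is mixed.
Let the row player play A with probability p. Expected payoff against Left: 0p + (-3)(1−p) = 3p − 3; against Right: (-4)p + 7(1−p) = −11p + 7.
Setting these equal: 3p − 3 = −11p + 7 ⇒ 14p = 10 ⇒ p = 5/7, and the value is (3)·(5/7) − 3 = -6/7.
For the column player: with q = P(Left), equating A's and B's payoffs gives 4q − 4 = −10q + 7 ⇒ q = 11/14.

-6/7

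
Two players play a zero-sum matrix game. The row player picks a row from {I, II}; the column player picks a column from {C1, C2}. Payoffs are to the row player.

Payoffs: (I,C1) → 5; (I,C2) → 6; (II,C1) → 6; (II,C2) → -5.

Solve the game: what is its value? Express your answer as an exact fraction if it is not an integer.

61/12

Row minima: I → 5, II → -5; maximin = 5.
Column maxima: C1 → 6, C2 → 6; minimax = 6.
5 ≠ 6, so there is no saddle point; optimal play is mixed.
Let the row player play I with probability p. Expected payoff against C1: 5p + 6(1−p) = −p + 6; against C2: 6p + (-5)(1−p) = 11p − 5.
Setting these equal: −p + 6 = 11p − 5 ⇒ −12p = -11 ⇒ p = 11/12, and the value is (-1)·(11/12) + 6 = 61/12.
For the column player: with q = P(C1), equating I's and II's payoffs gives −q + 6 = 11q − 5 ⇒ q = 11/12.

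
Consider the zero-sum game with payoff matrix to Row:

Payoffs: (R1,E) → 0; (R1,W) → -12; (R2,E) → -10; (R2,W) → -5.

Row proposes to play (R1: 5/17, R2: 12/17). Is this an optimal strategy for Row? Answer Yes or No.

Yes

Against E this mix gives (5/17)·0 + (12/17)·(-10) = -120/17.
Against W this mix gives (5/17)·(-12) + (12/17)·(-5) = -120/17.
All of Column's active replies (E, W) yield -120/17, and no column does worse for Row. The mix makes Column indifferent and guarantees -120/17, so it is optimal.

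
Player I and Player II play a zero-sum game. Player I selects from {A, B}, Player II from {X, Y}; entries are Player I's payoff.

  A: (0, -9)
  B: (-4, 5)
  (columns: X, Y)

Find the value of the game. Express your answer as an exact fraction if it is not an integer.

-2

Row minima: A → -9, B → -4; maximin = -4.
Column maxima: X → 0, Y → 5; minimax = 0.
-4 ≠ 0, so there is no saddle point; optimal play is mixed.
Let Player I play A with probability p. Expected payoff against X: 0p + (-4)(1−p) = 4p − 4; against Y: (-9)p + 5(1−p) = −14p + 5.
Setting these equal: 4p − 4 = −14p + 5 ⇒ 18p = 9 ⇒ p = 1/2, and the value is (4)·(1/2) − 4 = -2.
For Player II: with q = P(X), equating A's and B's payoffs gives 9q − 9 = −9q + 5 ⇒ q = 7/9.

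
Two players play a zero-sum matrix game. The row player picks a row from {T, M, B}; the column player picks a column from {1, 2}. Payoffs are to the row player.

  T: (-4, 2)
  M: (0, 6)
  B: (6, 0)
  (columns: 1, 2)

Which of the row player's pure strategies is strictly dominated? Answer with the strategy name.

M gives a strictly higher payoff than T against every column: 0 > -4, 6 > 2.
So T is strictly dominated and the row player never plays it.

T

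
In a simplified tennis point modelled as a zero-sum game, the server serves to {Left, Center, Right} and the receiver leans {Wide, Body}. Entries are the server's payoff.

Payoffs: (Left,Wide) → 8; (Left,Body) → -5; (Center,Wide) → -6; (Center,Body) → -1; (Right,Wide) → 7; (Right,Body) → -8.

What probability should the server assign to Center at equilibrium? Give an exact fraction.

13/18

Row minima: Left → -5, Center → -6, Right → -8; maximin = -5.
Column maxima: Wide → 8, Body → -1; minimax = -1.
-5 ≠ -1, so there is no saddle point; optimal play is mixed.
Right is strictly dominated by Left, so the server never plays it.
On the remaining 2×2 (Left, Center vs Wide, Body):
Let the server play Left with probability p. Expected payoff against Wide: 8p + (-6)(1−p) = 14p − 6; against Body: (-5)p + (-1)(1−p) = −4p − 1.
Setting these equal: 14p − 6 = −4p − 1 ⇒ 18p = 5 ⇒ p = 5/18, and the value is (14)·(5/18) − 6 = -19/9.
For the receiver: with q = P(Wide), equating Left's and Center's payoffs gives 13q − 5 = −5q − 1 ⇒ q = 2/9.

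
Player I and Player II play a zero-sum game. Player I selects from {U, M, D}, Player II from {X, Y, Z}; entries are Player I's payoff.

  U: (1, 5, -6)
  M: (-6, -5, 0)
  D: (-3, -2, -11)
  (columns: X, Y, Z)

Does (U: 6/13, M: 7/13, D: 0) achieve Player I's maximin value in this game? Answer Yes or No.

Against X this mix gives (6/13)·1 + (7/13)·(-6) = -36/13.
Against Y this mix gives (6/13)·5 + (7/13)·(-5) = -5/13.
Against Z this mix gives (6/13)·(-6) + (7/13)·0 = -36/13.
All of Player II's active replies (X, Z) yield -36/13, and no column does worse for Player I. The mix makes Player II indifferent and guarantees -36/13, so it is optimal.

Yes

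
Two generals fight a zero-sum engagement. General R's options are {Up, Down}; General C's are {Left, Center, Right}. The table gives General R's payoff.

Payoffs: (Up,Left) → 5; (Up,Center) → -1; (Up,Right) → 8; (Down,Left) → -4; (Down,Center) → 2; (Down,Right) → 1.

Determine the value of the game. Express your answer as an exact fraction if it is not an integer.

1/2

Row minima: Up → -1, Down → -4; maximin = -1.
Column maxima: Left → 5, Center → 2, Right → 8; minimax = 2.
-1 ≠ 2, so there is no saddle point; optimal play is mixed.
Right is strictly dominated by Left (it gives General R strictly more in every row), so General C never plays it.
On the remaining 2×2 (Up, Down vs Left, Center):
Let General R play Up with probability p. Expected payoff against Left: 5p + (-4)(1−p) = 9p − 4; against Center: (-1)p + 2(1−p) = −3p + 2.
Setting these equal: 9p − 4 = −3p + 2 ⇒ 12p = 6 ⇒ p = 1/2, and the value is (9)·(1/2) − 4 = 1/2.
For General C: with q = P(Left), equating Up's and Down's payoffs gives 6q − 1 = −6q + 2 ⇒ q = 1/4.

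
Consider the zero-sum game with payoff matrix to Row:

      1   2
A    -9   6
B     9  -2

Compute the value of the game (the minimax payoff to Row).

Row minima: A → -9, B → -2; maximin = -2.
Column maxima: 1 → 9, 2 → 6; minimax = 6.
-2 ≠ 6, so there is no saddle point; optimal play is mixed.
Let Row play A with probability p. Expected payoff against 1: (-9)p + 9(1−p) = −18p + 9; against 2: 6p + (-2)(1−p) = 8p − 2.
Setting these equal: −18p + 9 = 8p − 2 ⇒ −26p = -11 ⇒ p = 11/26, and the value is (-18)·(11/26) + 9 = 18/13.
For Column: with q = P(1), equating A's and B's payoffs gives −15q + 6 = 11q − 2 ⇒ q = 4/13.

18/13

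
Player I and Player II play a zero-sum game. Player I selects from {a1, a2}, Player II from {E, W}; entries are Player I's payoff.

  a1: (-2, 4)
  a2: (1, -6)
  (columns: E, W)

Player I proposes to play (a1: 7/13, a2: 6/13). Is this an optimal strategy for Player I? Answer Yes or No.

Against E this mix gives (7/13)·(-2) + (6/13)·1 = -8/13.
Against W this mix gives (7/13)·4 + (6/13)·(-6) = -8/13.
All of Player II's active replies (E, W) yield -8/13, and no column does worse for Player I. The mix makes Player II indifferent and guarantees -8/13, so it is optimal.

Yes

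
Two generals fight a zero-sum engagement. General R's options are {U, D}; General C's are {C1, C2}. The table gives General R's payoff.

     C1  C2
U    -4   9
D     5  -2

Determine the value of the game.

Row minima: U → -4, D → -2; maximin = -2.
Column maxima: C1 → 5, C2 → 9; minimax = 5.
-2 ≠ 5, so there is no saddle point; optimal play is mixed.
Let General R play U with probability p. Expected payoff against C1: (-4)p + 5(1−p) = −9p + 5; against C2: 9p + (-2)(1−p) = 11p − 2.
Setting these equal: −9p + 5 = 11p − 2 ⇒ −20p = -7 ⇒ p = 7/20, and the value is (-9)·(7/20) + 5 = 37/20.
For General C: with q = P(C1), equating U's and D's payoffs gives −13q + 9 = 7q − 2 ⇒ q = 11/20.

37/20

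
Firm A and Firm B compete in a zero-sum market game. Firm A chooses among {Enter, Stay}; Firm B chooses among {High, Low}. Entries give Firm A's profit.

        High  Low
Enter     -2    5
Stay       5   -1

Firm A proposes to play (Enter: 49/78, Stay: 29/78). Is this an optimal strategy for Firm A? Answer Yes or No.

Against High this mix gives (49/78)·(-2) + (29/78)·5 = 47/78.
Against Low this mix gives (49/78)·5 + (29/78)·(-1) = 36/13.
Firm B will play High, holding Firm A to 47/78. Shifting weight toward the row that does better against High would raise this floor (the equalizing mix achieves 23/13 against both High and Low), so the proposed strategy is not optimal.

No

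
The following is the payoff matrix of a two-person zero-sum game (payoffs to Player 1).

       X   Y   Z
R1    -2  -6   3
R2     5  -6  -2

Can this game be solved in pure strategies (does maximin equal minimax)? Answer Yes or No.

Yes

Row minima: R1 → -6, R2 → -6; maximin = -6.
Column maxima: X → 5, Y → -6, Z → 3; minimax = -6.
maximin = minimax = -6, so a saddle point exists.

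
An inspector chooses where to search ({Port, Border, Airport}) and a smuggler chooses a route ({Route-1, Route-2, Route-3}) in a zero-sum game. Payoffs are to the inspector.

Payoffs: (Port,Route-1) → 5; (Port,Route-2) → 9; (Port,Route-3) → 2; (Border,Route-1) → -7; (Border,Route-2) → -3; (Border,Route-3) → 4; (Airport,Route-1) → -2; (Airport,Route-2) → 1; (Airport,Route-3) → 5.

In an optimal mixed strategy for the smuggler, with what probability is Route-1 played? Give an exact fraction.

Row minima: Port → 2, Border → -7, Airport → -2; maximin = 2.
Column maxima: Route-1 → 5, Route-2 → 9, Route-3 → 5; minimax = 5.
2 ≠ 5, so there is no saddle point; optimal play is mixed.
Border is strictly dominated by Airport, so the inspector never plays it.
Route-2 is strictly dominated by Route-1 (it gives the inspector strictly more in every row), so the smuggler never plays it.
On the remaining 2×2 (Port, Airport vs Route-1, Route-3):
Let the inspector play Port with probability p. Expected payoff against Route-1: 5p + (-2)(1−p) = 7p − 2; against Route-3: 2p + 5(1−p) = −3p + 5.
Setting these equal: 7p − 2 = −3p + 5 ⇒ 10p = 7 ⇒ p = 7/10, and the value is (7)·(7/10) − 2 = 29/10.
For the smuggler: with q = P(Route-1), equating Port's and Airport's payoffs gives 3q + 2 = −7q + 5 ⇒ q = 3/10.

3/10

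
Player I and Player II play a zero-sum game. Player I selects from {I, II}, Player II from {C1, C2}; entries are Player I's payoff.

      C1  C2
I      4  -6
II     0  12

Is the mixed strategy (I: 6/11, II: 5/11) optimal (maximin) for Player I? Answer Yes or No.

Yes

Against C1 this mix gives (6/11)·4 + (5/11)·0 = 24/11.
Against C2 this mix gives (6/11)·(-6) + (5/11)·12 = 24/11.
All of Player II's active replies (C1, C2) yield 24/11, and no column does worse for Player I. The mix makes Player II indifferent and guarantees 24/11, so it is optimal.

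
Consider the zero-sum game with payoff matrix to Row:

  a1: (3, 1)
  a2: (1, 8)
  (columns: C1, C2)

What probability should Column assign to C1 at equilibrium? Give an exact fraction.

Row minima: a1 → 1, a2 → 1; maximin = 1.
Column maxima: C1 → 3, C2 → 8; minimax = 3.
1 ≠ 3, so there is no saddle point; optimal play is mixed.
Let Row play a1 with probability p. Expected payoff against C1: 3p + 1(1−p) = 2p + 1; against C2: 1p + 8(1−p) = −7p + 8.
Setting these equal: 2p + 1 = −7p + 8 ⇒ 9p = 7 ⇒ p = 7/9, and the value is (2)·(7/9) + 1 = 23/9.
For Column: with q = P(C1), equating a1's and a2's payoffs gives 2q + 1 = −7q + 8 ⇒ q = 7/9.

7/9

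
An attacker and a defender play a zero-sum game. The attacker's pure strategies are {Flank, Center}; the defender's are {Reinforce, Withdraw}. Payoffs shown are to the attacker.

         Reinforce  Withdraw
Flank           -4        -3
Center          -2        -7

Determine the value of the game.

-11/3

Row minima: Flank → -4, Center → -7; maximin = -4.
Column maxima: Reinforce → -2, Withdraw → -3; minimax = -3.
-4 ≠ -3, so there is no saddle point; optimal play is mixed.
Let the attacker play Flank with probability p. Expected payoff against Reinforce: (-4)p + (-2)(1−p) = −2p − 2; against Withdraw: (-3)p + (-7)(1−p) = 4p − 7.
Setting these equal: −2p − 2 = 4p − 7 ⇒ −6p = -5 ⇒ p = 5/6, and the value is (-2)·(5/6) − 2 = -11/3.
For the defender: with q = P(Reinforce), equating Flank's and Center's payoffs gives −q − 3 = 5q − 7 ⇒ q = 2/3.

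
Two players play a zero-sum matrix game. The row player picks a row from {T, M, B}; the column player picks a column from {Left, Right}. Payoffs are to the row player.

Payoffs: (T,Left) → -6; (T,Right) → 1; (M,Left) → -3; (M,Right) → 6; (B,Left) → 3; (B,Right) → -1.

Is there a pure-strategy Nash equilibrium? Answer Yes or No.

No

Row minima: T → -6, M → -3, B → -1; maximin = -1.
Column maxima: Left → 3, Right → 6; minimax = 3.
-1 ≠ 3, so no pure-strategy equilibrium exists.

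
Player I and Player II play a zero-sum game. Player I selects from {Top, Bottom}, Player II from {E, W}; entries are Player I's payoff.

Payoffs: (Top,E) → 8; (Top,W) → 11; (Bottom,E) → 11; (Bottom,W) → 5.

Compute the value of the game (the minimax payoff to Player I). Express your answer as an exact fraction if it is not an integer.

Row minima: Top → 8, Bottom → 5; maximin = 8.
Column maxima: E → 11, W → 11; minimax = 11.
8 ≠ 11, so there is no saddle point; optimal play is mixed.
Let Player I play Top with probability p. Expected payoff against E: 8p + 11(1−p) = −3p + 11; against W: 11p + 5(1−p) = 6p + 5.
Setting these equal: −3p + 11 = 6p + 5 ⇒ −9p = -6 ⇒ p = 2/3, and the value is (-3)·(2/3) + 11 = 9.
For Player II: with q = P(E), equating Top's and Bottom's payoffs gives −3q + 11 = 6q + 5 ⇒ q = 2/3.

9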